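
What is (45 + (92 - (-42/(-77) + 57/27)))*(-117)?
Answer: -172900/11 ≈ -15718.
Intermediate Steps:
(45 + (92 - (-42/(-77) + 57/27)))*(-117) = (45 + (92 - (-42*(-1/77) + 57*(1/27))))*(-117) = (45 + (92 - (6/11 + 19/9)))*(-117) = (45 + (92 - 1*263/99))*(-117) = (45 + (92 - 263/99))*(-117) = (45 + 8845/99)*(-117) = (13300/99)*(-117) = -172900/11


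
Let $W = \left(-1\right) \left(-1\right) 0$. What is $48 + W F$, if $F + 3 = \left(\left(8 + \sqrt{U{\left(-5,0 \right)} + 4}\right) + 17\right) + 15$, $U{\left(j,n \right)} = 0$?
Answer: $48$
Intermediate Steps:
$W = 0$ ($W = 1 \cdot 0 = 0$)
$F = 39$ ($F = -3 + \left(\left(\left(8 + \sqrt{0 + 4}\right) + 17\right) + 15\right) = -3 + \left(\left(\left(8 + \sqrt{4}\right) + 17\right) + 15\right) = -3 + \left(\left(\left(8 + 2\right) + 17\right) + 15\right) = -3 + \left(\left(10 + 17\right) + 15\right) = -3 + \left(27 + 15\right) = -3 + 42 = 39$)
$48 + W F = 48 + 0 \cdot 39 = 48 + 0 = 48$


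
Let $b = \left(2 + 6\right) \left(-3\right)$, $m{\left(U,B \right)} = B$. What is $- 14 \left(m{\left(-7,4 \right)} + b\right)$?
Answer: $280$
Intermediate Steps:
$b = -24$ ($b = 8 \left(-3\right) = -24$)
$- 14 \left(m{\left(-7,4 \right)} + b\right) = - 14 \left(4 - 24\right) = \left(-14\right) \left(-20\right) = 280$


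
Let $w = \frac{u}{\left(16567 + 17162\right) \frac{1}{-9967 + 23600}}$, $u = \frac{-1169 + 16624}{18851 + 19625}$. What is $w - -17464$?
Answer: $\frac{22664239015871}{1297757004} \approx 17464.0$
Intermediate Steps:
$u = \frac{15455}{38476} \approx 0.40168$
$w = \frac{210698015}{1297757004}$ ($w = \frac{15455}{38476 \frac{16567 + 17162}{-9967 + 23600}} = \frac{15455}{38476 \cdot \frac{33729}{13633}} = \frac{15455}{38476} \cdot \frac{13633}{33729} = \frac{210698015}{1297757004} \approx 0.16236$)
$w - -17464 = \frac{210698015}{1297757004} - -17464 = \frac{210698015}{1297757004} + 17464 = \frac{22664239015871}{1297757004}$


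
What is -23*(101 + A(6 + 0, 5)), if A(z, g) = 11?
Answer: -2576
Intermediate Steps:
-23*(101 + A(6 + 0, 5)) = -23*(101 + 11) = -23*112 = -2576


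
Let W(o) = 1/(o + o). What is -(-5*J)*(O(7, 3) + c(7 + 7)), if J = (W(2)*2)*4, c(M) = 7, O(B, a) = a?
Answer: 100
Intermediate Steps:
W(o) = 1/(2*o)
J = 2 (J = (((1/2)/2)*2)*4 = (((1/2)*(1/2))*2)*4 = ((1/4)*2)*4 = (1/2)*4 = 2)
-(-5*J)*(O(7, 3) + c(7 + 7)) = -(-5*2)*(3 + 7) = -(-10)*10 = -1*(-100) = 100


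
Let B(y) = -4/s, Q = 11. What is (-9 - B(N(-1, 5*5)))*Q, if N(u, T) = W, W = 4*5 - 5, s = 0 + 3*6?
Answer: -869/9 ≈ -96.556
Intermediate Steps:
s = 18 (s = 0 + 18 = 18)
W = 15 (W = 20 - 5 = 15)
N(u, T) = 15
B(y) = -2/9 (B(y) = -4/18 = -4*1/18 = -2/9)
(-9 - B(N(-1, 5*5)))*Q = (-9 - 1*(-2/9))*11 = (-9 + 2/9)*11 = -79/9*11 = -869/9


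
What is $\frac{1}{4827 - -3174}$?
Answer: $\frac{1}{8001} \approx 0.00012498$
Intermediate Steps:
$\frac{1}{4827 - -3174} = \frac{1}{4827 + 3174} = \frac{1}{8001}$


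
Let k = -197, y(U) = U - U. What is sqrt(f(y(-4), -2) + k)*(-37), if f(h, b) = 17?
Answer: -222*I*sqrt(5) ≈ -496.41*I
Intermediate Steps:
y(U) = 0
sqrt(f(y(-4), -2) + k)*(-37) = sqrt(17 - 197)*(-37) = sqrt(-180)*(-37) = (6*I*sqrt(5))*(-37) = -222*I*sqrt(5)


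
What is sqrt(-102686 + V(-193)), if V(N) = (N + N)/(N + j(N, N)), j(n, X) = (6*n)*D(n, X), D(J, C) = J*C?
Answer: 4*I*sqrt(320572952650635)/223495 ≈ 320.45*I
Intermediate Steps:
D(J, C) = C*J
j(n, X) = 6*X*n**2 (j(n, X) = (6*n)*(X*n) = 6*X*n**2)
V(N) = 2*N/(N + 6*N**3) (V(N) = (N + N)/(N + 6*N*N**2) = (2*N)/(N + 6*N**3) = 2*N/(N + 6*N**3))
sqrt(-102686 + V(-193)) = sqrt(-102686 + 2/(1 + 6*(-193)**2)) = sqrt(-102686 + 2/(1 + 6*37249)) = sqrt(-102686 + 2/(1 + 223494)) = sqrt(-102686 + 2/223495) = sqrt(-22949807568/223495) = 4*I*sqrt(320572952650635)/223495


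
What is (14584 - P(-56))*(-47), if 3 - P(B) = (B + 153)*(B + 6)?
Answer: -457357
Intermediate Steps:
P(B) = 3 - (6 + B)*(153 + B) (P(B) = 3 - (B + 153)*(B + 6) = 3 - (153 + B)*(6 + B) = 3 - (6 + B)*(153 + B))
(14584 - P(-56))*(-47) = (14584 - (-915 - 1*(-56)² - 159*(-56)))*(-47) = (14584 - (-915 - 1*3136 + 8904))*(-47) = (14584 - (-915 - 3136 + 8904))*(-47) = (14584 - 1*4853)*(-47) = (14584 - 4853)*(-47) = 9731*(-47) = -457357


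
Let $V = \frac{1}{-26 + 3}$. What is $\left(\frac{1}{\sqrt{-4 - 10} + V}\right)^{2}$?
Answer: $\frac{529}{\left(1 - 23 i \sqrt{14}\right)^{2}} \approx -0.0714 + 0.0016596 i$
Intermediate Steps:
$V = - \frac{1}{23}$ ($V = \frac{1}{-23} = - \frac{1}{23} \approx -0.043478$)
$\left(\frac{1}{\sqrt{-4 - 10} + V}\right)^{2} = \left(\frac{1}{\sqrt{-4 - 10} - \frac{1}{23}}\right)^{2} = \left(\frac{1}{\sqrt{-14} - \frac{1}{23}}\right)^{2} = \left(\frac{1}{i \sqrt{14} - \frac{1}{23}}\right)^{2} = \left(\frac{1}{- \frac{1}{23} + i \sqrt{14}}\right)^{2} = \frac{1}{\left(- \frac{1}{23} + i \sqrt{14}\right)^{2}}$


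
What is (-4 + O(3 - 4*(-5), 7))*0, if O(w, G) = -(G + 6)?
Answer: 0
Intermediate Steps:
O(w, G) = -6 - G (O(w, G) = -(6 + G) = -6 - G)
(-4 + O(3 - 4*(-5), 7))*0 = (-4 + (-6 - 1*7))*0 = (-4 + (-6 - 7))*0 = (-4 - 13)*0 = -17*0 = 0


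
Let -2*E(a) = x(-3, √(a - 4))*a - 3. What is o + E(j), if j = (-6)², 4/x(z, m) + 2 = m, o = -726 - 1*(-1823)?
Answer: 15307/14 - 72*√2/7 ≈ 1078.8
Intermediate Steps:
o = 1097 (o = -726 + 1823 = 1097)
x(z, m) = 4/(-2 + m)
j = 36
E(a) = 3/2 - 2*a/(-2 + √(-4 + a)) (E(a) = -((4/(-2 + √(a - 4)))*a - 3)/2 = -((4/(-2 + √(-4 + a)))*a - 3)/2 = -(4*a/(-2 + √(-4 + a)) - 3)/2 = -(-3 + 4*a/(-2 + √(-4 + a)))/2 = 3/2 - 2*a/(-2 + √(-4 + a)))
o + E(j) = 1097 + (-6 - 4*36 + 3*√(-4 + 36))/(2*(-2 + √(-4 + 36))) = 1097 + (-6 - 144 + 3*√32)/(2*(-2 + √32)) = 1097 + (-6 - 144 + 3*(4*√2))/(2*(-2 + 4*√2)) = 1097 + (-6 - 144 + 12*√2)/(2*(-2 + 4*√2)) = 1097 + (-150 + 12*√2)/(2*(-2 + 4*√2))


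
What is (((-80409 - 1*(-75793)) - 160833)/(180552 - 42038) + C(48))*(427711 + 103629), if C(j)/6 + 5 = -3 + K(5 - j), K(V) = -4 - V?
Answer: 6800661838850/69257 ≈ 9.8195e+7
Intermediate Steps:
C(j) = -102 + 6*j (C(j) = -30 + 6*(-3 + (-4 - (5 - j))) = -30 + 6*(-3 + (-4 + (-5 + j))) = -30 + 6*(-3 + (-9 + j)) = -30 + 6*(-12 + j) = -30 + (-72 + 6*j) = -102 + 6*j)
(((-80409 - 1*(-75793)) - 160833)/(180552 - 42038) + C(48))*(427711 + 103629) = (((-80409 - 1*(-75793)) - 160833)/(180552 - 42038) + (-102 + 6*48))*(427711 + 103629) = (((-80409 + 75793) - 160833)/138514 + (-102 + 288))*531340 = ((-4616 - 160833)*(1/138514) + 186)*531340 = (-165449*1/138514 + 186)*531340 = (-165449/138514 + 186)*531340 = (25598155/138514)*531340 = 6800661838850/69257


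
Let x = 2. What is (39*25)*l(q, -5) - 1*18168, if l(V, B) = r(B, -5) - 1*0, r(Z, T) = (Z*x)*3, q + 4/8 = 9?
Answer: -47418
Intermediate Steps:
q = 17/2 (q = -½ + 9 = 17/2 ≈ 8.5000)
r(Z, T) = 6*Z (r(Z, T) = (Z*2)*3 = (2*Z)*3 = 6*Z)
l(V, B) = 6*B (l(V, B) = 6*B - 1*0 = 6*B + 0 = 6*B)
(39*25)*l(q, -5) - 1*18168 = (39*25)*(6*(-5)) - 1*18168 = 975*(-30) - 18168 = -29250 - 18168 = -47418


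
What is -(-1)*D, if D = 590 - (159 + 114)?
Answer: 317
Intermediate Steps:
D = 317 (D = 590 - 1*273 = 590 - 273 = 317)
-(-1)*D = -(-1)*317 = -1*(-317) = 317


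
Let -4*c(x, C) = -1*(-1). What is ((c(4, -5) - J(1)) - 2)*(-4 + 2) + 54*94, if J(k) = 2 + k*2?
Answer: 10177/2 ≈ 5088.5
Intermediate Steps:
c(x, C) = -¼ (c(x, C) = -(-1)*(-1)/4 = -¼*1 = -¼)
J(k) = 2 + 2*k
((c(4, -5) - J(1)) - 2)*(-4 + 2) + 54*94 = ((-¼ - (2 + 2*1)) - 2)*(-4 + 2) + 54*94 = ((-¼ - (2 + 2)) - 2)*(-2) + 5076 = ((-¼ - 1*4) - 2)*(-2) + 5076 = ((-¼ - 4) - 2)*(-2) + 5076 = (-17/4 - 2)*(-2) + 5076 = -25/4*(-2) + 5076 = 25/2 + 5076 = 10177/2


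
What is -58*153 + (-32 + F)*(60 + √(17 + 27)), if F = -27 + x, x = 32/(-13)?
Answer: -163302/13 - 1598*√11/13 ≈ -12969.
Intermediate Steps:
x = -32/13 (x = 32*(-1/13) = -32/13 ≈ -2.4615)
F = -383/13 (F = -27 - 32/13 = -383/13 ≈ -29.462)
-58*153 + (-32 + F)*(60 + √(17 + 27)) = -58*153 + (-32 - 383/13)*(60 + √(17 + 27)) = -8874 - 799*(60 + √44)/13 = -8874 - 799*(60 + 2*√11)/13 = -8874 + (-47940/13 - 1598*√11/13) = -163302/13 - 1598*√11/13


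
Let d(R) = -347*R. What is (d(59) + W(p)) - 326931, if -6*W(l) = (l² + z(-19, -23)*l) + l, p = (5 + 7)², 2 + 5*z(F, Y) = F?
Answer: -1753916/5 ≈ -3.5078e+5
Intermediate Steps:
z(F, Y) = -⅖ + F/5
p = 144 (p = 12² = 144)
W(l) = -l²/6 + 8*l/15 (W(l) = -((l² + (-⅖ + (⅕)*(-19))*l) + l)/6 = -((l² + (-⅖ - 19/5)*l) + l)/6 = -((l² - 21*l/5) + l)/6 = -(l² - 16*l/5)/6 = -l²/6 + 8*l/15)
(d(59) + W(p)) - 326931 = (-347*59 + (1/30)*144*(16 - 5*144)) - 326931 = (-20473 + (1/30)*144*(16 - 720)) - 326931 = (-20473 + (1/30)*144*(-704)) - 326931 = (-20473 - 16896/5) - 326931 = -119261/5 - 326931 = -1753916/5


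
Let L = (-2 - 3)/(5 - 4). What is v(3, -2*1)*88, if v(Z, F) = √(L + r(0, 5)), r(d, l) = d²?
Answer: 88*I*√5 ≈ 196.77*I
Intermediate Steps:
L = -5 (L = -5/1 = -5*1 = -5)
v(Z, F) = I*√5 (v(Z, F) = √(-5 + 0²) = √(-5 + 0) = √(-5) = I*√5)
v(3, -2*1)*88 = (I*√5)*88 = 88*I*√5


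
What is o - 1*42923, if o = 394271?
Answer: 351348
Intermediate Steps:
o - 1*42923 = 394271 - 1*42923 = 394271 - 42923 = 351348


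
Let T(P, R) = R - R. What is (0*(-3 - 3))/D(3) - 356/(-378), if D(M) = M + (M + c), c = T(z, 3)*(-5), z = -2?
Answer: 178/189 ≈ 0.94180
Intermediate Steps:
T(P, R) = 0
c = 0 (c = 0*(-5) = 0)
D(M) = 2*M (D(M) = M + (M + 0) = M + M = 2*M)
(0*(-3 - 3))/D(3) - 356/(-378) = (0*(-3 - 3))/((2*3)) - 356/(-378) = (0*(-6))/6 - 356*(-1/378) = 0*(1/6) + 178/189 = 0 + 178/189 = 178/189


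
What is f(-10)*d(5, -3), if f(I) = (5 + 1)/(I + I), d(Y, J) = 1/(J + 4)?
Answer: -3/10 ≈ -0.30000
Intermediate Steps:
d(Y, J) = 1/(4 + J)
f(I) = 3/I (f(I) = 6/((2*I)) = 6*(1/(2*I)) = 3/I)
f(-10)*d(5, -3) = (3/(-10))/(4 - 3) = (3*(-⅒))/1 = -3/10*1 = -3/10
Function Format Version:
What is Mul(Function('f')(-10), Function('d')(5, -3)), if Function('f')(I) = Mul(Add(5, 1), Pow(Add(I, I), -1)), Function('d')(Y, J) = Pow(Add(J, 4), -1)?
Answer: Rational(-3, 10) ≈ -0.30000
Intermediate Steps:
Function('d')(Y, J) = Pow(Add(4, J), -1)
Function('f')(I) = Mul(3, Pow(I, -1)) (Function('f')(I) = Mul(6, Pow(Mul(2, I), -1)) = Mul(6, Mul(Rational(1, 2), Pow(I, -1))) = Mul(3, Pow(I, -1)))
Mul(Function('f')(-10), Function('d')(5, -3)) = Mul(Mul(3, Pow(-10, -1)), Pow(Add(4, -3), -1)) = Mul(Mul(3, Rational(-1, 10)), Pow(1, -1)) = Mul(Rational(-3, 10), 1) = Rational(-3, 10)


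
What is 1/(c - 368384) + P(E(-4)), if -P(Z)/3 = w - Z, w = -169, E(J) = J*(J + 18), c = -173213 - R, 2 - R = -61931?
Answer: 204596669/603530 ≈ 339.00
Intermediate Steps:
R = 61933 (R = 2 - 1*(-61931) = 2 + 61931 = 61933)
c = -235146 (c = -173213 - 1*61933 = -173213 - 61933 = -235146)
E(J) = J*(18 + J)
P(Z) = 507 + 3*Z (P(Z) = -3*(-169 - Z) = 507 + 3*Z)
1/(c - 368384) + P(E(-4)) = 1/(-235146 - 368384) + (507 + 3*(-4*(18 - 4))) = 1/(-603530) + (507 + 3*(-4*14)) = -1/603530 + (507 + 3*(-56)) = -1/603530 + (507 - 168) = -1/603530 + 339 = 204596669/603530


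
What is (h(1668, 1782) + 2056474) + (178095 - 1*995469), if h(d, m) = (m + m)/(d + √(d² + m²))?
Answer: 368012144/297 + 2*√165493/297 ≈ 1.2391e+6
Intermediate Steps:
h(d, m) = 2*m/(d + √(d² + m²)) (h(d, m) = (2*m)/(d + √(d² + m²)) = 2*m/(d + √(d² + m²)))
(h(1668, 1782) + 2056474) + (178095 - 1*995469) = (2*1782/(1668 + √(1668² + 1782²)) + 2056474) + (178095 - 1*995469) = (2*1782/(1668 + √(2782224 + 3175524)) + 2056474) + (178095 - 995469) = (2*1782/(1668 + √5957748) + 2056474) - 817374 = (2*1782/(1668 + 6*√165493) + 2056474) - 817374 = (3564/(1668 + 6*√165493) + 2056474) - 817374 = (2056474 + 3564/(1668 + 6*√165493)) - 817374 = 1239100 + 3564/(1668 + 6*√165493)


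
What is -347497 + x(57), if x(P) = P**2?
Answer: -344248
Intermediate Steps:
-347497 + x(57) = -347497 + 57**2 = -347497 + 3249 = -344248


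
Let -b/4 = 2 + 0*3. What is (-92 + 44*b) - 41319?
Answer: -41763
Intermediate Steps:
b = -8 (b = -4*(2 + 0*3) = -4*(2 + 0) = -4*2 = -8)
(-92 + 44*b) - 41319 = (-92 + 44*(-8)) - 41319 = (-92 - 352) - 41319 = -444 - 41319 = -41763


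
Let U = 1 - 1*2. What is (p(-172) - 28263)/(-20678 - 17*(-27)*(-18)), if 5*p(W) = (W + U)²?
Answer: 55693/72350 ≈ 0.76977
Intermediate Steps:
U = -1 (U = 1 - 2 = -1)
p(W) = (-1 + W)²/5 (p(W) = (W - 1)²/5 = (-1 + W)²/5)
(p(-172) - 28263)/(-20678 - 17*(-27)*(-18)) = ((-1 - 172)²/5 - 28263)/(-20678 - 17*(-27)*(-18)) = ((⅕)*(-173)² - 28263)/(-20678 + 459*(-18)) = ((⅕)*29929 - 28263)/(-20678 - 8262) = (29929/5 - 28263)/(-28940) = -111386/5*(-1/28940) = 55693/72350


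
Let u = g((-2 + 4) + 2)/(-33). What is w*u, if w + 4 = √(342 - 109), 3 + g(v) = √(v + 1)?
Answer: -(3 - √5)*(4 - √233)/33 ≈ 0.26076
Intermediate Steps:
g(v) = -3 + √(1 + v) (g(v) = -3 + √(v + 1) = -3 + √(1 + v))
u = 1/11 - √5/33 (u = (-3 + √(1 + ((-2 + 4) + 2)))/(-33) = (-3 + √(1 + (2 + 2)))*(-1/33) = (-3 + √(1 + 4))*(-1/33) = (-3 + √5)*(-1/33) = 1/11 - √5/33 ≈ 0.023149)
w = -4 + √233 (w = -4 + √(342 - 109) = -4 + √233 ≈ 11.264)
w*u = (-4 + √233)*(1/11 - √5/33)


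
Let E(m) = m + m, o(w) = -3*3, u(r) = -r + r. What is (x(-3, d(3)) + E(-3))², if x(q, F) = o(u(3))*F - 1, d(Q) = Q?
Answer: 1156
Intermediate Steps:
u(r) = 0
o(w) = -9
E(m) = 2*m
x(q, F) = -1 - 9*F (x(q, F) = -9*F - 1 = -1 - 9*F)
(x(-3, d(3)) + E(-3))² = ((-1 - 9*3) + 2*(-3))² = ((-1 - 27) - 6)² = (-28 - 6)² = (-34)² = 1156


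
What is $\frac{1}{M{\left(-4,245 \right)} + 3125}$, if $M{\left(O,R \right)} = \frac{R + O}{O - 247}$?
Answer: $\frac{251}{784134} \approx 0.0003201$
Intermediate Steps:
$M{\left(O,R \right)} = \frac{O + R}{-247 + O}$
$\frac{1}{M{\left(-4,245 \right)} + 3125} = \frac{1}{\frac{-4 + 245}{-247 - 4} + 3125} = \frac{1}{\frac{1}{-251} \cdot 241 + 3125} = \frac{1}{\left(- \frac{1}{251}\right) 241 + 3125} = \frac{1}{- \frac{241}{251} + 3125} = \frac{1}{\frac{784134}{251}} = \frac{251}{784134}$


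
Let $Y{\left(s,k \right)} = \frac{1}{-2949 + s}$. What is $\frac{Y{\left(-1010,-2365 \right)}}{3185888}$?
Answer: $- \frac{1}{12612930592} \approx -7.9284 \cdot 10^{-11}$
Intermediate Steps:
$\frac{Y{\left(-1010,-2365 \right)}}{3185888} = \frac{1}{\left(-2949 - 1010\right) 3185888} = \frac{1}{-3959} \cdot \frac{1}{3185888} = \left(- \frac{1}{3959}\right) \frac{1}{3185888} = - \frac{1}{12612930592}$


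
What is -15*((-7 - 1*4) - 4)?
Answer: 225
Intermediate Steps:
-15*((-7 - 1*4) - 4) = -15*((-7 - 4) - 4) = -15*(-11 - 4) = -15*(-15) = 225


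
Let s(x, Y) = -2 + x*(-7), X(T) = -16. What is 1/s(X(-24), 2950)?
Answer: 1/110 ≈ 0.0090909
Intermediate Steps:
s(x, Y) = -2 - 7*x
1/s(X(-24), 2950) = 1/(-2 - 7*(-16)) = 1/(-2 + 112) = 1/110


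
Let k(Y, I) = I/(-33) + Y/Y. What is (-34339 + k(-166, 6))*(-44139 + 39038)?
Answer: 1926749720/11 ≈ 1.7516e+8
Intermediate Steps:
k(Y, I) = 1 - I/33 (k(Y, I) = I*(-1/33) + 1 = -I/33 + 1 = 1 - I/33)
(-34339 + k(-166, 6))*(-44139 + 39038) = (-34339 + (1 - 1/33*6))*(-44139 + 39038) = (-34339 + (1 - 2/11))*(-5101) = (-34339 + 9/11)*(-5101) = -377720/11*(-5101) = 1926749720/11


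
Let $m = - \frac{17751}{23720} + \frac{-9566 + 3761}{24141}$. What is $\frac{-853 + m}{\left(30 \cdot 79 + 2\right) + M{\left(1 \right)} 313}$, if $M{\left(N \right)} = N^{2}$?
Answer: $- \frac{163004979017}{512498945400} \approx -0.31806$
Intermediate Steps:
$m = - \frac{188740497}{190874840}$ ($m = \left(-17751\right) \frac{1}{23720} - \frac{1935}{8047} = - \frac{17751}{23720} - \frac{1935}{8047} = - \frac{188740497}{190874840} \approx -0.98882$)
$\frac{-853 + m}{\left(30 \cdot 79 + 2\right) + M{\left(1 \right)} 313} = \frac{-853 - \frac{188740497}{190874840}}{\left(30 \cdot 79 + 2\right) + 1^{2} \cdot 313} = - \frac{163004979017}{190874840 \left(\left(2370 + 2\right) + 1 \cdot 313\right)} = - \frac{163004979017}{190874840 \left(2372 + 313\right)} = - \frac{163004979017}{190874840 \cdot 2685} = \left(- \frac{163004979017}{190874840}\right) \frac{1}{2685} = - \frac{163004979017}{512498945400}$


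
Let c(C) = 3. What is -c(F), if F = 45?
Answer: -3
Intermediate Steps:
-c(F) = -1*3 = -3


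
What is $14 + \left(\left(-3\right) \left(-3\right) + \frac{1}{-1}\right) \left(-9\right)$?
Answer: $-58$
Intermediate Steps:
$14 + \left(\left(-3\right) \left(-3\right) + \frac{1}{-1}\right) \left(-9\right) = 14 + \left(9 - 1\right) \left(-9\right) = 14 + 8 \left(-9\right) = 14 - 72 = -58$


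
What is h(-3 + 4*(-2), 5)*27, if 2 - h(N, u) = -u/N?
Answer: 459/11 ≈ 41.727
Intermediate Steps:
h(N, u) = 2 + u/N (h(N, u) = 2 - (-1)*u/N = 2 + u/N)
h(-3 + 4*(-2), 5)*27 = (2 + 5/(-3 + 4*(-2)))*27 = (2 + 5/(-3 - 8))*27 = (2 + 5/(-11))*27 = (2 + 5*(-1/11))*27 = (2 - 5/11)*27 = (17/11)*27 = 459/11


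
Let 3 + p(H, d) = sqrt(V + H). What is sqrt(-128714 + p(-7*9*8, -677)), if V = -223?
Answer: sqrt(-128717 + I*sqrt(727)) ≈ 0.038 + 358.77*I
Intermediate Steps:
p(H, d) = -3 + sqrt(-223 + H)
sqrt(-128714 + p(-7*9*8, -677)) = sqrt(-128714 + (-3 + sqrt(-223 - 7*9*8))) = sqrt(-128714 + (-3 + sqrt(-223 - 63*8))) = sqrt(-128714 + (-3 + sqrt(-223 - 504))) = sqrt(-128714 + (-3 + sqrt(-727))) = sqrt(-128714 + (-3 + I*sqrt(727))) = sqrt(-128717 + I*sqrt(727))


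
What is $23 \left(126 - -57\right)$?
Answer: $4209$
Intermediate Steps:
$23 \left(126 - -57\right) = 23 \left(126 + \left(71 - 14\right)\right) = 23 \left(126 + 57\right) = 23 \cdot 183 = 4209$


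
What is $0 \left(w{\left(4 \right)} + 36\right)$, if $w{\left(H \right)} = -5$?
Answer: $0$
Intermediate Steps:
$0 \left(w{\left(4 \right)} + 36\right) = 0 \left(-5 + 36\right) = 0 \cdot 31 = 0$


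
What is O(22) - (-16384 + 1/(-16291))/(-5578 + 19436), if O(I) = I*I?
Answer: 109535079897/225760678 ≈ 485.18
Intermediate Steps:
O(I) = I**2
O(22) - (-16384 + 1/(-16291))/(-5578 + 19436) = 22**2 - (-16384 + 1/(-16291))/(-5578 + 19436) = 484 - (-16384 - 1/16291)/13858 = 484 - (-266911745)/(16291*13858) = 484 - 1*(-266911745/225760678) = 484 + 266911745/225760678 = 109535079897/225760678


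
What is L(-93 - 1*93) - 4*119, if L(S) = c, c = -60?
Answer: -536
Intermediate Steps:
L(S) = -60
L(-93 - 1*93) - 4*119 = -60 - 4*119 = -60 - 476 = -536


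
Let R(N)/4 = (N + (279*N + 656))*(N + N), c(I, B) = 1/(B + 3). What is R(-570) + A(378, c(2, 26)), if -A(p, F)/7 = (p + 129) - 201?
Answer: 724782498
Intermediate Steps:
c(I, B) = 1/(3 + B)
R(N) = 8*N*(656 + 280*N) (R(N) = 4*((N + (279*N + 656))*(N + N)) = 4*((N + (656 + 279*N))*(2*N)) = 4*((656 + 280*N)*(2*N)) = 4*(2*N*(656 + 280*N)) = 8*N*(656 + 280*N))
A(p, F) = 504 - 7*p (A(p, F) = -7*((p + 129) - 201) = -7*((129 + p) - 201) = -7*(-72 + p) = 504 - 7*p)
R(-570) + A(378, c(2, 26)) = 64*(-570)*(82 + 35*(-570)) + (504 - 7*378) = 64*(-570)*(82 - 19950) + (504 - 2646) = 64*(-570)*(-19868) - 2142 = 724784640 - 2142 = 724782498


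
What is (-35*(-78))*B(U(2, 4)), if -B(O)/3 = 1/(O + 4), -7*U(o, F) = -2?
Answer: -1911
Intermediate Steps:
U(o, F) = 2/7 (U(o, F) = -1/7*(-2) = 2/7)
B(O) = -3/(4 + O) (B(O) = -3/(O + 4) = -3/(4 + O))
(-35*(-78))*B(U(2, 4)) = (-35*(-78))*(-3/(4 + 2/7)) = 2730*(-3/30/7) = 2730*(-3*7/30) = 2730*(-7/10) = -1911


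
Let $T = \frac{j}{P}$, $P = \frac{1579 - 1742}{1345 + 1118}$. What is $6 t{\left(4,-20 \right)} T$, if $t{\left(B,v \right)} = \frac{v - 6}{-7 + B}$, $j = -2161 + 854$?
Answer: $\frac{167395332}{163} \approx 1.027 \cdot 10^{6}$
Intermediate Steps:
$j = -1307$
$t{\left(B,v \right)} = \frac{-6 + v}{-7 + B}$
$P = - \frac{163}{2463} \approx -0.06618$
$T = \frac{3219141}{163}$ ($T = - \frac{1307}{- \frac{163}{2463}} = \left(-1307\right) \left(- \frac{2463}{163}\right) = \frac{3219141}{163} \approx 19749.0$)
$6 t{\left(4,-20 \right)} T = 6 \frac{-6 - 20}{-7 + 4} \cdot \frac{3219141}{163} = 6 \frac{1}{-3} \left(-26\right) \frac{3219141}{163} = 6 \left(\left(- \frac{1}{3}\right) \left(-26\right)\right) \frac{3219141}{163} = 6 \cdot \frac{26}{3} \cdot \frac{3219141}{163} = 52 \cdot \frac{3219141}{163} = \frac{167395332}{163}$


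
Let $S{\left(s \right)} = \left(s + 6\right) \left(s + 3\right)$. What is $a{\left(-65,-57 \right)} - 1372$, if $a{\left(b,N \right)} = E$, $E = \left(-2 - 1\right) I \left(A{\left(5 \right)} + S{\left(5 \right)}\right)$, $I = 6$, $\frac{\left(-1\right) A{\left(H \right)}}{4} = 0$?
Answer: $-2956$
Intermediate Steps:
$A{\left(H \right)} = 0$ ($A{\left(H \right)} = \left(-4\right) 0 = 0$)
$S{\left(s \right)} = \left(3 + s\right) \left(6 + s\right)$ ($S{\left(s \right)} = \left(6 + s\right) \left(3 + s\right) = \left(3 + s\right) \left(6 + s\right)$)
$E = -1584$ ($E = \left(-2 - 1\right) 6 \left(0 + \left(18 + 5^{2} + 9 \cdot 5\right)\right) = \left(-3\right) 6 \left(0 + \left(18 + 25 + 45\right)\right) = - 18 \left(0 + 88\right) = \left(-18\right) 88 = -1584$)
$a{\left(b,N \right)} = -1584$
$a{\left(-65,-57 \right)} - 1372 = -1584 - 1372 = -2956$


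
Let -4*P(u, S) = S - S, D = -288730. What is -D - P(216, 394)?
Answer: 288730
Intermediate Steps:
P(u, S) = 0 (P(u, S) = -(S - S)/4 = -¼*0 = 0)
-D - P(216, 394) = -1*(-288730) - 1*0 = 288730 + 0 = 288730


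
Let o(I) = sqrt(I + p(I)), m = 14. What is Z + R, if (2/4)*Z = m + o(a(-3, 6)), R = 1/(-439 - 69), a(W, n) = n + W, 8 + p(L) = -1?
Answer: 14223/508 + 2*I*sqrt(6) ≈ 27.998 + 4.899*I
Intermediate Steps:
p(L) = -9 (p(L) = -8 - 1 = -9)
a(W, n) = W + n
o(I) = sqrt(-9 + I) (o(I) = sqrt(I - 9) = sqrt(-9 + I))
R = -1/508 (R = 1/(-508) = -1/508 ≈ -0.0019685)
Z = 28 + 2*I*sqrt(6) (Z = 2*(14 + sqrt(-9 + (-3 + 6))) = 2*(14 + sqrt(-9 + 3)) = 2*(14 + sqrt(-6)) = 2*(14 + I*sqrt(6)) = 28 + 2*I*sqrt(6) ≈ 28.0 + 4.899*I)
Z + R = (28 + 2*I*sqrt(6)) - 1/508 = 14223/508 + 2*I*sqrt(6)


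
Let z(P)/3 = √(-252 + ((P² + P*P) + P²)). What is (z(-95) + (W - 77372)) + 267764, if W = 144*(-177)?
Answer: 164904 + 3*√26823 ≈ 1.6540e+5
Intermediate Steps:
z(P) = 3*√(-252 + 3*P²) (z(P) = 3*√(-252 + ((P² + P*P) + P²)) = 3*√(-252 + ((P² + P²) + P²)) = 3*√(-252 + (2*P² + P²)) = 3*√(-252 + 3*P²))
W = -25488
(z(-95) + (W - 77372)) + 267764 = (3*√(-252 + 3*(-95)²) + (-25488 - 77372)) + 267764 = (3*√(-252 + 3*9025) - 102860) + 267764 = (3*√(-252 + 27075) - 102860) + 267764 = (3*√26823 - 102860) + 267764 = (-102860 + 3*√26823) + 267764 = 164904 + 3*√26823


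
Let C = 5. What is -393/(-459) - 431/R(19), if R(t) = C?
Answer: -65288/765 ≈ -85.344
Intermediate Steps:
R(t) = 5
-393/(-459) - 431/R(19) = -393/(-459) - 431/5 = -393*(-1/459) - 431*1/5 = 131/153 - 431/5 = -65288/765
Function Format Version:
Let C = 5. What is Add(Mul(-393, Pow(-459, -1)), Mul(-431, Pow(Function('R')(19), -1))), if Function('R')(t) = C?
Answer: Rational(-65288, 765) ≈ -85.344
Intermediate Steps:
Function('R')(t) = 5
Add(Mul(-393, Pow(-459, -1)), Mul(-431, Pow(Function('R')(19), -1))) = Add(Mul(-393, Pow(-459, -1)), Mul(-431, Pow(5, -1))) = Add(Mul(-393, Rational(-1, 459)), Mul(-431, Rational(1, 5))) = Add(Rational(131, 153), Rational(-431, 5)) = Rational(-65288, 765)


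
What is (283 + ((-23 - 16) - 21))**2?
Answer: 49729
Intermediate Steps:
(283 + ((-23 - 16) - 21))**2 = (283 + (-39 - 21))**2 = (283 - 60)**2 = 223**2 = 49729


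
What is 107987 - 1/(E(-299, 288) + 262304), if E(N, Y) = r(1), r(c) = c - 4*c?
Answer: 28325098086/262301 ≈ 1.0799e+5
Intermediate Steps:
r(c) = -3*c
E(N, Y) = -3 (E(N, Y) = -3*1 = -3)
107987 - 1/(E(-299, 288) + 262304) = 107987 - 1/(-3 + 262304) = 107987 - 1/262301 = 28325098086/262301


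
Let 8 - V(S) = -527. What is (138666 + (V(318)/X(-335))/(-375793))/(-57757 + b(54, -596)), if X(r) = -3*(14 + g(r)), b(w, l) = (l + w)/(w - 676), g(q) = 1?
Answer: -145855084307539/60750472407372 ≈ -2.4009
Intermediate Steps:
V(S) = 535 (V(S) = 8 - 1*(-527) = 8 + 527 = 535)
b(w, l) = (l + w)/(-676 + w)
X(r) = -45 (X(r) = -3*(14 + 1) = -3*15 = -45)
(138666 + (V(318)/X(-335))/(-375793))/(-57757 + b(54, -596)) = (138666 + (535/(-45))/(-375793))/(-57757 + (-596 + 54)/(-676 + 54)) = (138666 + (535*(-1/45))*(-1/375793))/(-57757 - 542/(-622)) = (138666 - 107/9*(-1/375793))/(-57757 - 1/622*(-542)) = (138666 + 107/3382137)/(-57757 + 271/311) = 468987409349/(3382137*(-17962156/311)) = (468987409349/3382137)*(-311/17962156) = -145855084307539/60750472407372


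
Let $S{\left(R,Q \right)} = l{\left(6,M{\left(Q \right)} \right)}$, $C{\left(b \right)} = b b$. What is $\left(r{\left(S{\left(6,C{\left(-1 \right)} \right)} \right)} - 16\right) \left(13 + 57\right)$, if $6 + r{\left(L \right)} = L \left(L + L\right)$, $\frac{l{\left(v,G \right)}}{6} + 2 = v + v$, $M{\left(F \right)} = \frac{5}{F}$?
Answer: $502460$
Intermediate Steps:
$C{\left(b \right)} = b^{2}$
$l{\left(v,G \right)} = -12 + 12 v$ ($l{\left(v,G \right)} = -12 + 6 \left(v + v\right) = -12 + 6 \cdot 2 v = -12 + 12 v$)
$S{\left(R,Q \right)} = 60$ ($S{\left(R,Q \right)} = -12 + 12 \cdot 6 = -12 + 72 = 60$)
$r{\left(L \right)} = -6 + 2 L^{2}$ ($r{\left(L \right)} = -6 + L \left(L + L\right) = -6 + L 2 L = -6 + 2 L^{2}$)
$\left(r{\left(S{\left(6,C{\left(-1 \right)} \right)} \right)} - 16\right) \left(13 + 57\right) = \left(\left(-6 + 2 \cdot 60^{2}\right) - 16\right) \left(13 + 57\right) = \left(\left(-6 + 2 \cdot 3600\right) - 16\right) 70 = \left(\left(-6 + 7200\right) - 16\right) 70 = \left(7194 - 16\right) 70 = 7178 \cdot 70 = 502460$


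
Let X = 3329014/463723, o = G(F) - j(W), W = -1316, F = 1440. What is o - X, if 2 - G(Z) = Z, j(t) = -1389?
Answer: -2003957/35671 ≈ -56.179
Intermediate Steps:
G(Z) = 2 - Z
o = -49 (o = (2 - 1*1440) - 1*(-1389) = (2 - 1440) + 1389 = -1438 + 1389 = -49)
X = 256078/35671 (X = 3329014*(1/463723) = 256078/35671 ≈ 7.1789)
o - X = -49 - 1*256078/35671 = -49 - 256078/35671 = -2003957/35671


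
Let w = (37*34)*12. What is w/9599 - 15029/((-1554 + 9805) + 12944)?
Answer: 175696349/203450805 ≈ 0.86358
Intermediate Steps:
w = 15096 (w = 1258*12 = 15096)
w/9599 - 15029/((-1554 + 9805) + 12944) = 15096/9599 - 15029/((-1554 + 9805) + 12944) = 15096*(1/9599) - 15029/(8251 + 12944) = 15096/9599 - 15029/21195 = 175696349/203450805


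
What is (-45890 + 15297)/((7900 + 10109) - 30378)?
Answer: 30593/12369 ≈ 2.4734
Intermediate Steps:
(-45890 + 15297)/((7900 + 10109) - 30378) = -30593/(18009 - 30378) = -30593/(-12369) = -30593*(-1/12369) = 30593/12369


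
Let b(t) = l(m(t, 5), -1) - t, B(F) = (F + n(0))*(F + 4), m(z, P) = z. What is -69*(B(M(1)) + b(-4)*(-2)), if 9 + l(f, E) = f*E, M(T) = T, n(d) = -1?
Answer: -138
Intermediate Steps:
B(F) = (-1 + F)*(4 + F) (B(F) = (F - 1)*(F + 4) = (-1 + F)*(4 + F))
l(f, E) = -9 + E*f (l(f, E) = -9 + f*E = -9 + E*f)
b(t) = -9 - 2*t (b(t) = (-9 - t) - t = -9 - 2*t)
-69*(B(M(1)) + b(-4)*(-2)) = -69*((-4 + 1**2 + 3*1) + (-9 - 2*(-4))*(-2)) = -69*((-4 + 1 + 3) + (-9 + 8)*(-2)) = -69*(0 - 1*(-2)) = -69*(0 + 2) = -69*2 = -138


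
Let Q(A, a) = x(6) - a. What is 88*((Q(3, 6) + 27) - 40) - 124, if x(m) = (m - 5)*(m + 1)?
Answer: -1180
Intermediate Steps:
x(m) = (1 + m)*(-5 + m) (x(m) = (-5 + m)*(1 + m) = (1 + m)*(-5 + m))
Q(A, a) = 7 - a (Q(A, a) = (-5 + 6² - 4*6) - a = (-5 + 36 - 24) - a = 7 - a)
88*((Q(3, 6) + 27) - 40) - 124 = 88*(((7 - 1*6) + 27) - 40) - 124 = 88*(((7 - 6) + 27) - 40) - 124 = 88*((1 + 27) - 40) - 124 = 88*(28 - 40) - 124 = 88*(-12) - 124 = -1056 - 124 = -1180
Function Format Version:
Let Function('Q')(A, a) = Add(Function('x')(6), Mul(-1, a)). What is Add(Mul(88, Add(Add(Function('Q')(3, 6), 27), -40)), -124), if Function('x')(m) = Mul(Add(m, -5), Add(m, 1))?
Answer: -1180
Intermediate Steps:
Function('x')(m) = Mul(Add(1, m), Add(-5, m)) (Function('x')(m) = Mul(Add(-5, m), Add(1, m)) = Mul(Add(1, m), Add(-5, m)))
Function('Q')(A, a) = Add(7, Mul(-1, a)) (Function('Q')(A, a) = Add(Add(-5, Pow(6, 2), Mul(-4, 6)), Mul(-1, a)) = Add(Add(-5, 36, -24), Mul(-1, a)) = Add(7, Mul(-1, a)))
Add(Mul(88, Add(Add(Function('Q')(3, 6), 27), -40)), -124) = Add(Mul(88, Add(Add(Add(7, Mul(-1, 6)), 27), -40)), -124) = Add(Mul(88, Add(Add(Add(7, -6), 27), -40)), -124) = Add(Mul(88, Add(Add(1, 27), -40)), -124) = Add(Mul(88, Add(28, -40)), -124) = Add(Mul(88, -12), -124) = Add(-1056, -124) = -1180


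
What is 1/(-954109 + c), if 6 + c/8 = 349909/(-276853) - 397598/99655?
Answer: -27589785715/26326146739511167 ≈ -1.0480e-6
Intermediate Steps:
c = -2483880758232/27589785715 (c = -48 + 8*(349909/(-276853) - 397598/99655) = -48 + 8*(349909*(-1/276853) - 397598*1/99655) = -48 + 8*(-349909/276853 - 397598/99655) = -48 + 8*(-144946380489/27589785715) = -48 - 1159571043912/27589785715 = -2483880758232/27589785715 ≈ -90.029)
1/(-954109 + c) = 1/(-954109 - 2483880758232/27589785715) = 1/(-26326146739511167/27589785715) = -27589785715/26326146739511167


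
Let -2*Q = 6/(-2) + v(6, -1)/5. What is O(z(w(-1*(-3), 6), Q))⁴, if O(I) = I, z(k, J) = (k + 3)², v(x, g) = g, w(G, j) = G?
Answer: 1679616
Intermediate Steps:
Q = 8/5 (Q = -(6/(-2) - 1/5)/2 = -(6*(-½) - 1*⅕)/2 = -(-3 - ⅕)/2 = -½*(-16/5) = 8/5 ≈ 1.6000)
z(k, J) = (3 + k)²
O(z(w(-1*(-3), 6), Q))⁴ = ((3 - 1*(-3))²)⁴ = ((3 + 3)²)⁴ = (6²)⁴ = 36⁴ = 1679616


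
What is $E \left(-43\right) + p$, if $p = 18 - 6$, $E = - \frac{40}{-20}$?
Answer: $-74$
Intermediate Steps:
$E = 2$ ($E = \left(-40\right) \left(- \frac{1}{20}\right) = 2$)
$p = 12$
$E \left(-43\right) + p = 2 \left(-43\right) + 12 = -86 + 12 = -74$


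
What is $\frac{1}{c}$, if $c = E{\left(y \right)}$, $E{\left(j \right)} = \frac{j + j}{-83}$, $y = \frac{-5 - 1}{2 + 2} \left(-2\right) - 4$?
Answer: $\frac{83}{2} \approx 41.5$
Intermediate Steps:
$y = -1$ ($y = - \frac{6}{4} \left(-2\right) - 4 = \left(-6\right) \frac{1}{4} \left(-2\right) - 4 = \left(- \frac{3}{2}\right) \left(-2\right) - 4 = 3 - 4 = -1$)
$E{\left(j \right)} = - \frac{2 j}{83}$
$c = \frac{2}{83}$ ($c = \left(- \frac{2}{83}\right) \left(-1\right) = \frac{2}{83} \approx 0.024096$)
$\frac{1}{c} = \frac{1}{\frac{2}{83}} = \frac{83}{2}$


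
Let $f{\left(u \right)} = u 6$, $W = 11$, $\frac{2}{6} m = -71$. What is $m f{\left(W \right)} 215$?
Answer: $-3022470$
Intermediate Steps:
$m = -213$ ($m = 3 \left(-71\right) = -213$)
$f{\left(u \right)} = 6 u$
$m f{\left(W \right)} 215 = - 213 \cdot 6 \cdot 11 \cdot 215 = \left(-213\right) 66 \cdot 215 = \left(-14058\right) 215 = -3022470$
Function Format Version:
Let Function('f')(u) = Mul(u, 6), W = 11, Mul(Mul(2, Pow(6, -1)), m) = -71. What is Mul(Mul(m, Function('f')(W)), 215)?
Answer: -3022470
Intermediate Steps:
m = -213 (m = Mul(3, -71) = -213)
Function('f')(u) = Mul(6, u)
Mul(Mul(m, Function('f')(W)), 215) = Mul(Mul(-213, Mul(6, 11)), 215) = Mul(Mul(-213, 66), 215) = Mul(-14058, 215) = -3022470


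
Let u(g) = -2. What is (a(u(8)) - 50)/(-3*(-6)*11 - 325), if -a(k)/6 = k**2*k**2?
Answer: 146/127 ≈ 1.1496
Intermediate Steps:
a(k) = -6*k**4 (a(k) = -6*k**2*k**2 = -6*k**4)
(a(u(8)) - 50)/(-3*(-6)*11 - 325) = (-6*(-2)**4 - 50)/(-3*(-6)*11 - 325) = (-6*16 - 50)/(18*11 - 325) = (-96 - 50)/(198 - 325) = -146/(-127) = -146*(-1/127) = 146/127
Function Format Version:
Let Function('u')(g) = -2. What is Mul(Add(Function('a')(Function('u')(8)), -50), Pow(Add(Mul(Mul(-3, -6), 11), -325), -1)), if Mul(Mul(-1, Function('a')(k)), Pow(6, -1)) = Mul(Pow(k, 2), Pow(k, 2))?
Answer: Rational(146, 127) ≈ 1.1496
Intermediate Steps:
Function('a')(k) = Mul(-6, Pow(k, 4)) (Function('a')(k) = Mul(-6, Mul(Pow(k, 2), Pow(k, 2))) = Mul(-6, Pow(k, 4)))
Mul(Add(Function('a')(Function('u')(8)), -50), Pow(Add(Mul(Mul(-3, -6), 11), -325), -1)) = Mul(Add(Mul(-6, Pow(-2, 4)), -50), Pow(Add(Mul(Mul(-3, -6), 11), -325), -1)) = Mul(Add(Mul(-6, 16), -50), Pow(Add(Mul(18, 11), -325), -1)) = Mul(Add(-96, -50), Pow(Add(198, -325), -1)) = Mul(-146, Pow(-127, -1)) = Mul(-146, Rational(-1, 127)) = Rational(146, 127)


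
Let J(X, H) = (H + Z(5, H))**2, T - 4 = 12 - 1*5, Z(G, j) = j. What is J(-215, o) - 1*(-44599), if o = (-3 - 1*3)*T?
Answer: 62023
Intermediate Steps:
T = 11 (T = 4 + (12 - 1*5) = 4 + (12 - 5) = 4 + 7 = 11)
o = -66 (o = (-3 - 1*3)*11 = (-3 - 3)*11 = -6*11 = -66)
J(X, H) = 4*H**2 (J(X, H) = (H + H)**2 = (2*H)**2 = 4*H**2)
J(-215, o) - 1*(-44599) = 4*(-66)**2 - 1*(-44599) = 4*4356 + 44599 = 17424 + 44599 = 62023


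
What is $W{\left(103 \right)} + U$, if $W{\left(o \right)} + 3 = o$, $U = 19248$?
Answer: $19348$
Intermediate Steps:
$W{\left(o \right)} = -3 + o$
$W{\left(103 \right)} + U = \left(-3 + 103\right) + 19248 = 100 + 19248 = 19348$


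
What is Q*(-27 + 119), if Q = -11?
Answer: -1012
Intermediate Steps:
Q*(-27 + 119) = -11*(-27 + 119) = -11*92 = -1012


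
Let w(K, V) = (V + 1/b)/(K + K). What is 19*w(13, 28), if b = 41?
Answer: 21831/1066 ≈ 20.479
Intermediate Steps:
w(K, V) = (1/41 + V)/(2*K) (w(K, V) = (V + 1/41)/(K + K) = (V + 1/41)/((2*K)) = (1/41 + V)*(1/(2*K)) = (1/41 + V)/(2*K))
19*w(13, 28) = 19*((1/82)*(1 + 41*28)/13) = 19*((1/82)*(1/13)*(1 + 1148)) = 19*((1/82)*(1/13)*1149) = 19*(1149/1066) = 21831/1066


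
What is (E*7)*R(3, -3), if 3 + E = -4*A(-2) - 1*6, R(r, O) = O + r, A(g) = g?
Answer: 0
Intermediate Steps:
E = -1 (E = -3 + (-4*(-2) - 1*6) = -3 + (8 - 6) = -3 + 2 = -1)
(E*7)*R(3, -3) = (-1*7)*(-3 + 3) = -7*0 = 0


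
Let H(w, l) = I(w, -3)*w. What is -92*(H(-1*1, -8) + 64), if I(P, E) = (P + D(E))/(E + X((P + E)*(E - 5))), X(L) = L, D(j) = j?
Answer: -171120/29 ≈ -5900.7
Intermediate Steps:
I(P, E) = (E + P)/(E + (-5 + E)*(E + P)) (I(P, E) = (P + E)/(E + (P + E)*(E - 5)) = (E + P)/(E + (E + P)*(-5 + E)) = (E + P)/(E + (-5 + E)*(E + P)))
H(w, l) = w*(-3 + w)/(21 - 8*w) (H(w, l) = ((-3 + w)/((-3)**2 - 5*w - 4*(-3) - 3*w))*w = ((-3 + w)/(9 - 5*w + 12 - 3*w))*w = ((-3 + w)/(21 - 8*w))*w = w*(-3 + w)/(21 - 8*w))
-92*(H(-1*1, -8) + 64) = -92*((-1*1)*(3 - (-1))/(-21 + 8*(-1*1)) + 64) = -92*(-(3 - 1*(-1))/(-21 + 8*(-1)) + 64) = -92*(-(3 + 1)/(-21 - 8) + 64) = -92*(-1*4/(-29) + 64) = -92*(-1*(-1/29)*4 + 64) = -92*(4/29 + 64) = -92*1860/29 = -171120/29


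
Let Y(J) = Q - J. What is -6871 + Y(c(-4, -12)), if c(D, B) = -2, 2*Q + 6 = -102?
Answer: -6923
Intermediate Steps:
Q = -54 (Q = -3 + (1/2)*(-102) = -3 - 51 = -54)
Y(J) = -54 - J
-6871 + Y(c(-4, -12)) = -6871 + (-54 - 1*(-2)) = -6871 + (-54 + 2) = -6871 - 52 = -6923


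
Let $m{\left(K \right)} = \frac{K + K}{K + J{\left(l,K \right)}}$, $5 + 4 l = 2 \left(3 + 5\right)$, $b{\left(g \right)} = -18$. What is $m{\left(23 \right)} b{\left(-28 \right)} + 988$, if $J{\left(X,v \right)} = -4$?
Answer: $\frac{17944}{19} \approx 944.42$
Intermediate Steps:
$l = \frac{11}{4}$ ($l = - \frac{5}{4} + \frac{2 \left(3 + 5\right)}{4} = - \frac{5}{4} + \frac{2 \cdot 8}{4} = - \frac{5}{4} + \frac{1}{4} \cdot 16 = - \frac{5}{4} + 4 = \frac{11}{4} \approx 2.75$)
$m{\left(K \right)} = \frac{2 K}{-4 + K}$ ($m{\left(K \right)} = \frac{K + K}{K - 4} = \frac{2 K}{-4 + K}$)
$m{\left(23 \right)} b{\left(-28 \right)} + 988 = 2 \cdot 23 \frac{1}{-4 + 23} \left(-18\right) + 988 = 2 \cdot 23 \cdot \frac{1}{19} \left(-18\right) + 988 = \frac{46}{19} \left(-18\right) + 988 = - \frac{828}{19} + 988 = \frac{17944}{19}$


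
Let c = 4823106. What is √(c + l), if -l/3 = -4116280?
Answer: 3*√1907994 ≈ 4143.9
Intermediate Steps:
l = 12348840 (l = -3*(-4116280) = 12348840)
√(c + l) = √(4823106 + 12348840) = √17171946 = 3*√1907994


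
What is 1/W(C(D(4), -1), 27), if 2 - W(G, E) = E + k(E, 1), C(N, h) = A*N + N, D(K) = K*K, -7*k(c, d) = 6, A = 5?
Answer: -7/169 ≈ -0.041420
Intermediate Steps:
k(c, d) = -6/7 (k(c, d) = -1/7*6 = -6/7)
D(K) = K**2
C(N, h) = 6*N (C(N, h) = 5*N + N = 6*N)
W(G, E) = 20/7 - E (W(G, E) = 2 - (E - 6/7) = 2 - (-6/7 + E) = 2 + (6/7 - E) = 20/7 - E)
1/W(C(D(4), -1), 27) = 1/(20/7 - 1*27) = 1/(20/7 - 27) = 1/(-169/7) = -7/169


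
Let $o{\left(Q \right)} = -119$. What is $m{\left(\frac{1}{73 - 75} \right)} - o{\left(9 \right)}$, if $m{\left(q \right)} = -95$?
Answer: $24$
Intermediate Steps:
$m{\left(\frac{1}{73 - 75} \right)} - o{\left(9 \right)} = -95 - -119 = -95 + 119 = 24$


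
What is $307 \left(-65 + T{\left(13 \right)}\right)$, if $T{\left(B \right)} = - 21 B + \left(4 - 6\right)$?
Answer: $-104380$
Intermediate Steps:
$T{\left(B \right)} = -2 - 21 B$ ($T{\left(B \right)} = - 21 B + \left(4 - 6\right) = - 21 B - 2 = -2 - 21 B$)
$307 \left(-65 + T{\left(13 \right)}\right) = 307 \left(-65 - 275\right) = 307 \left(-340\right) = -104380$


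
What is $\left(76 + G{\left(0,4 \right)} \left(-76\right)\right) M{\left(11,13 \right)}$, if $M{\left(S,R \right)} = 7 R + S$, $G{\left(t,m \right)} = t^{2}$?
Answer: $7752$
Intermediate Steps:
$M{\left(S,R \right)} = S + 7 R$
$\left(76 + G{\left(0,4 \right)} \left(-76\right)\right) M{\left(11,13 \right)} = \left(76 + 0^{2} \left(-76\right)\right) \left(11 + 7 \cdot 13\right) = \left(76 + 0 \left(-76\right)\right) \left(11 + 91\right) = \left(76 + 0\right) 102 = 76 \cdot 102 = 7752$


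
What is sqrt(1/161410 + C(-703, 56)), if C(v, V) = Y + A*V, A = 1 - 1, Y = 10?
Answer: sqrt(260532042410)/161410 ≈ 3.1623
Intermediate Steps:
A = 0
C(v, V) = 10 (C(v, V) = 10 + 0*V = 10 + 0 = 10)
sqrt(1/161410 + C(-703, 56)) = sqrt(1/161410 + 10) = sqrt(1614101/161410) = sqrt(260532042410)/161410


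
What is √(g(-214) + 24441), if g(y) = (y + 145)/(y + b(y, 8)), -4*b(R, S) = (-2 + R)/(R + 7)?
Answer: √9274406295/616 ≈ 156.34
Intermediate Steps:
b(R, S) = -(-2 + R)/(4*(7 + R)) (b(R, S) = -(-2 + R)/(4*(R + 7)) = -(-2 + R)/(4*(7 + R)))
g(y) = (145 + y)/(y + (2 - y)/(4*(7 + y))) (g(y) = (y + 145)/(y + (2 - y)/(4*(7 + y))) = (145 + y)/(y + (2 - y)/(4*(7 + y))))
√(g(-214) + 24441) = √(4*(7 - 214)*(145 - 214)/(2 - 1*(-214) + 4*(-214)*(7 - 214)) + 24441) = √(4*(-207)*(-69)/(2 + 214 + 4*(-214)*(-207)) + 24441) = √(4*(-207)*(-69)/(2 + 214 + 177192) + 24441) = √(4*(-207)*(-69)/177408 + 24441) = √(4*(1/177408)*(-207)*(-69) + 24441) = √(1587/4928 + 24441) = √(120446835/4928) = √9274406295/616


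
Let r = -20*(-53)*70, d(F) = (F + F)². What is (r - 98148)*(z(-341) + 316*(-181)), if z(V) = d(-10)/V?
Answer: 467087443728/341 ≈ 1.3698e+9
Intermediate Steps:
d(F) = 4*F² (d(F) = (2*F)² = 4*F²)
z(V) = 400/V (z(V) = (4*(-10)²)/V = (4*100)/V = 400/V)
r = 74200 (r = 1060*70 = 74200)
(r - 98148)*(z(-341) + 316*(-181)) = (74200 - 98148)*(400/(-341) + 316*(-181)) = -23948*(400*(-1/341) - 57196) = -23948*(-400/341 - 57196) = -23948*(-19504236/341) = 467087443728/341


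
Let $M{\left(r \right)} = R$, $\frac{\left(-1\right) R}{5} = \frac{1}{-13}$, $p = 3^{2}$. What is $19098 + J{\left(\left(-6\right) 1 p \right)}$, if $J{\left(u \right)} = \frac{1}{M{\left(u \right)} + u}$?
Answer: $\frac{13311293}{697} \approx 19098.0$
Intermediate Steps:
$p = 9$
$R = \frac{5}{13}$ ($R = - \frac{5}{-13} = \left(-5\right) \left(- \frac{1}{13}\right) = \frac{5}{13} \approx 0.38462$)
$M{\left(r \right)} = \frac{5}{13}$
$J{\left(u \right)} = \frac{1}{\frac{5}{13} + u}$
$19098 + J{\left(\left(-6\right) 1 p \right)} = 19098 + \frac{13}{5 + 13 \left(-6\right) 1 \cdot 9} = 19098 + \frac{13}{5 + 13 \left(\left(-6\right) 9\right)} = 19098 + \frac{13}{5 + 13 \left(-54\right)} = 19098 + \frac{13}{5 - 702} = 19098 + \frac{13}{-697} = 19098 + 13 \left(- \frac{1}{697}\right) = 19098 - \frac{13}{697} = \frac{13311293}{697}$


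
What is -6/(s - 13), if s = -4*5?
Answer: 2/11 ≈ 0.18182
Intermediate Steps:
s = -20
-6/(s - 13) = -6/(-20 - 13) = -6/(-33) = -6*(-1/33) = 2/11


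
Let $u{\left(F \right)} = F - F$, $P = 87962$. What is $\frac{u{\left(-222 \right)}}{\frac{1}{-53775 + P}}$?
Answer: $0$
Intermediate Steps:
$u{\left(F \right)} = 0$
$\frac{u{\left(-222 \right)}}{\frac{1}{-53775 + P}} = \frac{0}{\frac{1}{-53775 + 87962}} = \frac{0}{\frac{1}{34187}} = 0 \frac{1}{\frac{1}{34187}} = 0 \cdot 34187 = 0$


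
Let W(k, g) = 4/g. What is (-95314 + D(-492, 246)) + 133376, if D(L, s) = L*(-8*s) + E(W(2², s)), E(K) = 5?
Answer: 1006323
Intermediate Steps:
D(L, s) = 5 - 8*L*s (D(L, s) = L*(-8*s) + 5 = -8*L*s + 5 = 5 - 8*L*s)
(-95314 + D(-492, 246)) + 133376 = (-95314 + (5 - 8*(-492)*246)) + 133376 = (-95314 + (5 + 968256)) + 133376 = (-95314 + 968261) + 133376 = 872947 + 133376 = 1006323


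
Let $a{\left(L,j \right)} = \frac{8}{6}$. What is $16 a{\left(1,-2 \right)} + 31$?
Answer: $\frac{157}{3} \approx 52.333$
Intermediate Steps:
$a{\left(L,j \right)} = \frac{4}{3}$ ($a{\left(L,j \right)} = 8 \cdot \frac{1}{6} = \frac{4}{3}$)
$16 a{\left(1,-2 \right)} + 31 = 16 \cdot \frac{4}{3} + 31 = \frac{64}{3} + 31 = \frac{157}{3}$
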